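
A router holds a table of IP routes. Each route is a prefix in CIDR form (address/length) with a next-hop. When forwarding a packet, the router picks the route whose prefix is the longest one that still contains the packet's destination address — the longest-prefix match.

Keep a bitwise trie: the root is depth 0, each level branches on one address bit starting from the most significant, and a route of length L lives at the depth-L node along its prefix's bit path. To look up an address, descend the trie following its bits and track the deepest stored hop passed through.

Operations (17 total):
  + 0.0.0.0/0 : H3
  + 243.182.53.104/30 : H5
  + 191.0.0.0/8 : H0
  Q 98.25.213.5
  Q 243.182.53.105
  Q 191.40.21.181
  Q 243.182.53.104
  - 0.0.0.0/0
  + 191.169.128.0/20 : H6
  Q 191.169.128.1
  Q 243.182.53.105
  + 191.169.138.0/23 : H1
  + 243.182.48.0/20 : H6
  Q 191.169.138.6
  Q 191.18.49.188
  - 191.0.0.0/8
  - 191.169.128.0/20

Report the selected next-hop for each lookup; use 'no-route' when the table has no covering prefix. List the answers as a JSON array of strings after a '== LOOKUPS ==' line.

Trace:
  + 0.0.0.0/0 (H3) depth=0
  + 243.182.53.104/30 (H5) depth=30
  + 191.0.0.0/8 (H0) depth=8
  ? 98.25.213.5  path d0:H3  best=H3
  ? 243.182.53.105  path d0:H3→d1:-→d2:-→d3:-→d4:-→d5:-→d6:-→d7:-→d8:-→d9:-→d10:-→d11:-→d12:-→d13:-→d14:-→d15:-→d16:-→d17:-→d18:-→d19:-→d20:-→d21:-→d22:-→d23:-→d24:-→d25:-→d26:-→d27:-→d28:-→d29:-→d30:H5  best=H5
  ? 191.40.21.181  path d0:H3→d1:-→d2:-→d3:-→d4:-→d5:-→d6:-→d7:-→d8:H0  best=H0
  ? 243.182.53.104  path d0:H3→d1:-→d2:-→d3:-→d4:-→d5:-→d6:-→d7:-→d8:-→d9:-→d10:-→d11:-→d12:-→d13:-→d14:-→d15:-→d16:-→d17:-→d18:-→d19:-→d20:-→d21:-→d22:-→d23:-→d24:-→d25:-→d26:-→d27:-→d28:-→d29:-→d30:H5  best=H5
  del 0.0.0.0/0 (clear depth 0)
  + 191.169.128.0/20 (H6) depth=20
  ? 191.169.128.1  path d0:-→d1:-→d2:-→d3:-→d4:-→d5:-→d6:-→d7:-→d8:H0→d9:-→d10:-→d11:-→d12:-→d13:-→d14:-→d15:-→d16:-→d17:-→d18:-→d19:-→d20:H6  best=H6
  ? 243.182.53.105  path d0:-→d1:-→d2:-→d3:-→d4:-→d5:-→d6:-→d7:-→d8:-→d9:-→d10:-→d11:-→d12:-→d13:-→d14:-→d15:-→d16:-→d17:-→d18:-→d19:-→d20:-→d21:-→d22:-→d23:-→d24:-→d25:-→d26:-→d27:-→d28:-→d29:-→d30:H5  best=H5
  + 191.169.138.0/23 (H1) depth=23
  + 243.182.48.0/20 (H6) depth=20
  ? 191.169.138.6  path d0:-→d1:-→d2:-→d3:-→d4:-→d5:-→d6:-→d7:-→d8:H0→d9:-→d10:-→d11:-→d12:-→d13:-→d14:-→d15:-→d16:-→d17:-→d18:-→d19:-→d20:H6→d21:-→d22:-→d23:H1  best=H1
  ? 191.18.49.188  path d0:-→d1:-→d2:-→d3:-→d4:-→d5:-→d6:-→d7:-→d8:H0  best=H0
  del 191.0.0.0/8 (clear depth 8)
  del 191.169.128.0/20 (clear depth 20)

== LOOKUPS ==
["H3","H5","H0","H5","H6","H5","H1","H0"]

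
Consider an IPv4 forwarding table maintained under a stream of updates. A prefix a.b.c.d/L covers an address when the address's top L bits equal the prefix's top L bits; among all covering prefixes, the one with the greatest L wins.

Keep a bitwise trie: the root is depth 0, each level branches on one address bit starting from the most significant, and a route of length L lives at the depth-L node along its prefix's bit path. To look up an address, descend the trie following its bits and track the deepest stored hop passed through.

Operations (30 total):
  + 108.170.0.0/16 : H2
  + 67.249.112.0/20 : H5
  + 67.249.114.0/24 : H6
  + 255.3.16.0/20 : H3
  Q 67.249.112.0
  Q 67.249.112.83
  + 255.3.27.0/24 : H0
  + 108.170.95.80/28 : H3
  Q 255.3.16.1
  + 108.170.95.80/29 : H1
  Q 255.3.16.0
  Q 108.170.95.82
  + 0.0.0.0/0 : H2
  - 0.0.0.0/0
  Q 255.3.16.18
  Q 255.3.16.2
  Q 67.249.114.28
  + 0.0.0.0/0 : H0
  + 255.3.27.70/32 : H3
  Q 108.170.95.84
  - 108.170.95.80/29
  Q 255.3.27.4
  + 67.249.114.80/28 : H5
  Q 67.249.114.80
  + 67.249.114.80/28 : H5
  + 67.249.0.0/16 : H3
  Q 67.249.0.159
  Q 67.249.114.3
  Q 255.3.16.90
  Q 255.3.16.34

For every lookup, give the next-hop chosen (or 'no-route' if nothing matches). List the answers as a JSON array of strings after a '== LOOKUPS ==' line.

Trace:
  add 108.170.0.0/16 -> H2 at depth 16
  add 67.249.112.0/20 -> H5 at depth 20
  add 67.249.114.0/24 -> H6 at depth 24
  add 255.3.16.0/20 -> H3 at depth 20
  ? 67.249.112.0  path d0:-→d1:-→d2:-→d3:-→d4:-→d5:-→d6:-→d7:-→d8:-→d9:-→d10:-→d11:-→d12:-→d13:-→d14:-→d15:-→d16:-→d17:-→d18:-→d19:-→d20:H5→d21:-→d22:-  best=H5
  ? 67.249.112.83  path d0:-→d1:-→d2:-→d3:-→d4:-→d5:-→d6:-→d7:-→d8:-→d9:-→d10:-→d11:-→d12:-→d13:-→d14:-→d15:-→d16:-→d17:-→d18:-→d19:-→d20:H5→d21:-→d22:-  best=H5
  add 255.3.27.0/24 -> H0 at depth 24
  add 108.170.95.80/28 -> H3 at depth 28
  ? 255.3.16.1  path d0:-→d1:-→d2:-→d3:-→d4:-→d5:-→d6:-→d7:-→d8:-→d9:-→d10:-→d11:-→d12:-→d13:-→d14:-→d15:-→d16:-→d17:-→d18:-→d19:-→d20:H3  best=H3
  add 108.170.95.80/29 -> H1 at depth 29
  ? 255.3.16.0  path d0:-→d1:-→d2:-→d3:-→d4:-→d5:-→d6:-→d7:-→d8:-→d9:-→d10:-→d11:-→d12:-→d13:-→d14:-→d15:-→d16:-→d17:-→d18:-→d19:-→d20:H3  best=H3
  ? 108.170.95.82  path d0:-→d1:-→d2:-→d3:-→d4:-→d5:-→d6:-→d7:-→d8:-→d9:-→d10:-→d11:-→d12:-→d13:-→d14:-→d15:-→d16:H2→d17:-→d18:-→d19:-→d20:-→d21:-→d22:-→d23:-→d24:-→d25:-→d26:-→d27:-→d28:H3→d29:H1  best=H1
  add 0.0.0.0/0 -> H2 at depth 0
  - 0.0.0.0/0 clear@0
  ? 255.3.16.18  path d0:-→d1:-→d2:-→d3:-→d4:-→d5:-→d6:-→d7:-→d8:-→d9:-→d10:-→d11:-→d12:-→d13:-→d14:-→d15:-→d16:-→d17:-→d18:-→d19:-→d20:H3  best=H3
  ? 255.3.16.2  path d0:-→d1:-→d2:-→d3:-→d4:-→d5:-→d6:-→d7:-→d8:-→d9:-→d10:-→d11:-→d12:-→d13:-→d14:-→d15:-→d16:-→d17:-→d18:-→d19:-→d20:H3  best=H3
  ? 67.249.114.28  path d0:-→d1:-→d2:-→d3:-→d4:-→d5:-→d6:-→d7:-→d8:-→d9:-→d10:-→d11:-→d12:-→d13:-→d14:-→d15:-→d16:-→d17:-→d18:-→d19:-→d20:H5→d21:-→d22:-→d23:-→d24:H6  best=H6
  add 0.0.0.0/0 -> H0 at depth 0
  add 255.3.27.70/32 -> H3 at depth 32
  ? 108.170.95.84  path d0:H0→d1:-→d2:-→d3:-→d4:-→d5:-→d6:-→d7:-→d8:-→d9:-→d10:-→d11:-→d12:-→d13:-→d14:-→d15:-→d16:H2→d17:-→d18:-→d19:-→d20:-→d21:-→d22:-→d23:-→d24:-→d25:-→d26:-→d27:-→d28:H3→d29:H1  best=H1
  - 108.170.95.80/29 clear@29
  ? 255.3.27.4  path d0:H0→d1:-→d2:-→d3:-→d4:-→d5:-→d6:-→d7:-→d8:-→d9:-→d10:-→d11:-→d12:-→d13:-→d14:-→d15:-→d16:-→d17:-→d18:-→d19:-→d20:H3→d21:-→d22:-→d23:-→d24:H0→d25:-  best=H0
  add 67.249.114.80/28 -> H5 at depth 28
  ? 67.249.114.80  path d0:H0→d1:-→d2:-→d3:-→d4:-→d5:-→d6:-→d7:-→d8:-→d9:-→d10:-→d11:-→d12:-→d13:-→d14:-→d15:-→d16:-→d17:-→d18:-→d19:-→d20:H5→d21:-→d22:-→d23:-→d24:H6→d25:-→d26:-→d27:-→d28:H5  best=H5
  add 67.249.114.80/28 -> H5 at depth 28
  add 67.249.0.0/16 -> H3 at depth 16
  ? 67.249.0.159  path d0:H0→d1:-→d2:-→d3:-→d4:-→d5:-→d6:-→d7:-→d8:-→d9:-→d10:-→d11:-→d12:-→d13:-→d14:-→d15:-→d16:H3→d17:-  best=H3
  ? 67.249.114.3  path d0:H0→d1:-→d2:-→d3:-→d4:-→d5:-→d6:-→d7:-→d8:-→d9:-→d10:-→d11:-→d12:-→d13:-→d14:-→d15:-→d16:H3→d17:-→d18:-→d19:-→d20:H5→d21:-→d22:-→d23:-→d24:H6→d25:-  best=H6
  ? 255.3.16.90  path d0:H0→d1:-→d2:-→d3:-→d4:-→d5:-→d6:-→d7:-→d8:-→d9:-→d10:-→d11:-→d12:-→d13:-→d14:-→d15:-→d16:-→d17:-→d18:-→d19:-→d20:H3  best=H3
  ? 255.3.16.34  path d0:H0→d1:-→d2:-→d3:-→d4:-→d5:-→d6:-→d7:-→d8:-→d9:-→d10:-→d11:-→d12:-→d13:-→d14:-→d15:-→d16:-→d17:-→d18:-→d19:-→d20:H3  best=H3

== LOOKUPS ==
["H5","H5","H3","H3","H1","H3","H3","H6","H1","H0","H5","H3","H6","H3","H3"]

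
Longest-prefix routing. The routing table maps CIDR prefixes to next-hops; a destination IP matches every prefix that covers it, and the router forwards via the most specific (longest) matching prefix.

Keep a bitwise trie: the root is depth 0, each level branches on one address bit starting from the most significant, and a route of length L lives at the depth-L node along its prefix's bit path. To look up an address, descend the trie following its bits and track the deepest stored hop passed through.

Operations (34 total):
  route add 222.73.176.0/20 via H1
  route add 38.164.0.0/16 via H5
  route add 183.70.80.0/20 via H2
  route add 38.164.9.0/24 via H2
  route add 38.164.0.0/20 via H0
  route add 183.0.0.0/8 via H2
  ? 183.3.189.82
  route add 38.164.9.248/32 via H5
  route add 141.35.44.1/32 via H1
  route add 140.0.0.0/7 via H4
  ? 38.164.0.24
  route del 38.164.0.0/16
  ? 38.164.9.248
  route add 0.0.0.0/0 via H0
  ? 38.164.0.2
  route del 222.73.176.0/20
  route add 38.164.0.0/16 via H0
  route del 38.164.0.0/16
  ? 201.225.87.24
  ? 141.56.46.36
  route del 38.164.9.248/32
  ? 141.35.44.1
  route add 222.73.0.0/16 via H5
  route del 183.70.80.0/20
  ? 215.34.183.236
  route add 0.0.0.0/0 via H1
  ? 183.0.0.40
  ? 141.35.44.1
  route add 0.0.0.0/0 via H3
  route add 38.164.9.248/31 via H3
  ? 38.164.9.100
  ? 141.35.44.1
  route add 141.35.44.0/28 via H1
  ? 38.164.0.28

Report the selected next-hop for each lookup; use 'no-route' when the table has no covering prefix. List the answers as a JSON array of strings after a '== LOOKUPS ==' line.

Trace:
  + 222.73.176.0/20 (H1) depth=20
  + 38.164.0.0/16 (H5) depth=16
  + 183.70.80.0/20 (H2) depth=20
  + 38.164.9.0/24 (H2) depth=24
  + 38.164.0.0/20 (H0) depth=20
  + 183.0.0.0/8 (H2) depth=8
  ? 183.3.189.82  path d0:-→d1:-→d2:-→d3:-→d4:-→d5:-→d6:-→d7:-→d8:H2→d9:-  best=H2
  + 38.164.9.248/32 (H5) depth=32
  + 141.35.44.1/32 (H1) depth=32
  + 140.0.0.0/7 (H4) depth=7
  ? 38.164.0.24  path d0:-→d1:-→d2:-→d3:-→d4:-→d5:-→d6:-→d7:-→d8:-→d9:-→d10:-→d11:-→d12:-→d13:-→d14:-→d15:-→d16:H5→d17:-→d18:-→d19:-→d20:H0  best=H0
  - 38.164.0.0/16 clear@16
  ? 38.164.9.248  path d0:-→d1:-→d2:-→d3:-→d4:-→d5:-→d6:-→d7:-→d8:-→d9:-→d10:-→d11:-→d12:-→d13:-→d14:-→d15:-→d16:-→d17:-→d18:-→d19:-→d20:H0→d21:-→d22:-→d23:-→d24:H2→d25:-→d26:-→d27:-→d28:-→d29:-→d30:-→d31:-→d32:H5  best=H5
  + 0.0.0.0/0 (H0) depth=0
  ? 38.164.0.2  path d0:H0→d1:-→d2:-→d3:-→d4:-→d5:-→d6:-→d7:-→d8:-→d9:-→d10:-→d11:-→d12:-→d13:-→d14:-→d15:-→d16:-→d17:-→d18:-→d19:-→d20:H0  best=H0
  - 222.73.176.0/20 clear@20
  + 38.164.0.0/16 (H0) depth=16
  - 38.164.0.0/16 clear@16
  ? 201.225.87.24  path d0:H0→d1:-→d2:-→d3:-  best=H0
  ? 141.56.46.36  path d0:H0→d1:-→d2:-→d3:-→d4:-→d5:-→d6:-→d7:H4→d8:-→d9:-→d10:-→d11:-  best=H4
  - 38.164.9.248/32 clear@32
  ? 141.35.44.1  path d0:H0→d1:-→d2:-→d3:-→d4:-→d5:-→d6:-→d7:H4→d8:-→d9:-→d10:-→d11:-→d12:-→d13:-→d14:-→d15:-→d16:-→d17:-→d18:-→d19:-→d20:-→d21:-→d22:-→d23:-→d24:-→d25:-→d26:-→d27:-→d28:-→d29:-→d30:-→d31:-→d32:H1  best=H1
  + 222.73.0.0/16 (H5) depth=16
  - 183.70.80.0/20 clear@20
  ? 215.34.183.236  path d0:H0→d1:-→d2:-→d3:-→d4:-  best=H0
  + 0.0.0.0/0 (H1) depth=0
  ? 183.0.0.40  path d0:H1→d1:-→d2:-→d3:-→d4:-→d5:-→d6:-→d7:-→d8:H2→d9:-  best=H2
  ? 141.35.44.1  path d0:H1→d1:-→d2:-→d3:-→d4:-→d5:-→d6:-→d7:H4→d8:-→d9:-→d10:-→d11:-→d12:-→d13:-→d14:-→d15:-→d16:-→d17:-→d18:-→d19:-→d20:-→d21:-→d22:-→d23:-→d24:-→d25:-→d26:-→d27:-→d28:-→d29:-→d30:-→d31:-→d32:H1  best=H1
  + 0.0.0.0/0 (H3) depth=0
  + 38.164.9.248/31 (H3) depth=31
  ? 38.164.9.100  path d0:H3→d1:-→d2:-→d3:-→d4:-→d5:-→d6:-→d7:-→d8:-→d9:-→d10:-→d11:-→d12:-→d13:-→d14:-→d15:-→d16:-→d17:-→d18:-→d19:-→d20:H0→d21:-→d22:-→d23:-→d24:H2  best=H2
  ? 141.35.44.1  path d0:H3→d1:-→d2:-→d3:-→d4:-→d5:-→d6:-→d7:H4→d8:-→d9:-→d10:-→d11:-→d12:-→d13:-→d14:-→d15:-→d16:-→d17:-→d18:-→d19:-→d20:-→d21:-→d22:-→d23:-→d24:-→d25:-→d26:-→d27:-→d28:-→d29:-→d30:-→d31:-→d32:H1  best=H1
  + 141.35.44.0/28 (H1) depth=28
  ? 38.164.0.28  path d0:H3→d1:-→d2:-→d3:-→d4:-→d5:-→d6:-→d7:-→d8:-→d9:-→d10:-→d11:-→d12:-→d13:-→d14:-→d15:-→d16:-→d17:-→d18:-→d19:-→d20:H0  best=H0

== LOOKUPS ==
["H2","H0","H5","H0","H0","H4","H1","H0","H2","H1","H2","H1","H0"]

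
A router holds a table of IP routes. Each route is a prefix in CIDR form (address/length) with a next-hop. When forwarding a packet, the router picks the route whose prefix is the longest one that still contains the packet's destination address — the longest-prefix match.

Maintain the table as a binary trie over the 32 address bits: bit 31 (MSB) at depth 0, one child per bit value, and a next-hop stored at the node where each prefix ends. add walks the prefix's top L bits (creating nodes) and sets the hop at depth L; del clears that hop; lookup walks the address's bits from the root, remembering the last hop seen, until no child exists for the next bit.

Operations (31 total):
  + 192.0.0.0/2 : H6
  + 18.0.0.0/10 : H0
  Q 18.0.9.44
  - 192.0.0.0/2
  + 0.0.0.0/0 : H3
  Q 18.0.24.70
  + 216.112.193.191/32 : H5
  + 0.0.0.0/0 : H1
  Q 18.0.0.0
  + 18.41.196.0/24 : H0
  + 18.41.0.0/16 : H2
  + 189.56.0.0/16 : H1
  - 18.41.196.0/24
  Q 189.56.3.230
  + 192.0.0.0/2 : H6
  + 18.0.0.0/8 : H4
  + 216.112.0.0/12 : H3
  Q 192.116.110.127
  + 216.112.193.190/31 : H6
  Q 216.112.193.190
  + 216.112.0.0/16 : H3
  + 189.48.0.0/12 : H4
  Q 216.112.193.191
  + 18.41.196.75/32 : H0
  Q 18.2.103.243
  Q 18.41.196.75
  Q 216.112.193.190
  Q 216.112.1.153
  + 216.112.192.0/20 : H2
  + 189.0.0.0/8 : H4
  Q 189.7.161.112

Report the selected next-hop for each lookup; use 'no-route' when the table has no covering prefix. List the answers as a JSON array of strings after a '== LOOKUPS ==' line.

Trace:
  add 192.0.0.0/2 -> H6 at depth 2
  add 18.0.0.0/10 -> H0 at depth 10
  lookup 18.0.9.44: bits 0001001000 walk d0:-→d1:-→d2:-→d3:-→d4:-→d5:-→d6:-→d7:-→d8:-→d9:-→d10:H0 -> H0
  - 192.0.0.0/2 clear@2
  add 0.0.0.0/0 -> H3 at depth 0
  lookup 18.0.24.70: bits 0001001000 walk d0:H3→d1:-→d2:-→d3:-→d4:-→d5:-→d6:-→d7:-→d8:-→d9:-→d10:H0 -> H0
  add 216.112.193.191/32 -> H5 at depth 32
  add 0.0.0.0/0 -> H1 at depth 0
  lookup 18.0.0.0: bits 0001001000 walk d0:H1→d1:-→d2:-→d3:-→d4:-→d5:-→d6:-→d7:-→d8:-→d9:-→d10:H0 -> H0
  add 18.41.196.0/24 -> H0 at depth 24
  add 18.41.0.0/16 -> H2 at depth 16
  add 189.56.0.0/16 -> H1 at depth 16
  - 18.41.196.0/24 clear@24
  lookup 189.56.3.230: bits 1011110100111000 walk d0:H1→d1:-→d2:-→d3:-→d4:-→d5:-→d6:-→d7:-→d8:-→d9:-→d10:-→d11:-→d12:-→d13:-→d14:-→d15:-→d16:H1 -> H1
  add 192.0.0.0/2 -> H6 at depth 2
  add 18.0.0.0/8 -> H4 at depth 8
  add 216.112.0.0/12 -> H3 at depth 12
  lookup 192.116.110.127: bits 110 walk d0:H1→d1:-→d2:H6→d3:- -> H6
  add 216.112.193.190/31 -> H6 at depth 31
  lookup 216.112.193.190: bits 1101100001110000110000011011111 walk d0:H1→d1:-→d2:H6→d3:-→d4:-→d5:-→d6:-→d7:-→d8:-→d9:-→d10:-→d11:-→d12:H3→d13:-→d14:-→d15:-→d16:-→d17:-→d18:-→d19:-→d20:-→d21:-→d22:-→d23:-→d24:-→d25:-→d26:-→d27:-→d28:-→d29:-→d30:-→d31:H6 -> H6
  add 216.112.0.0/16 -> H3 at depth 16
  add 189.48.0.0/12 -> H4 at depth 12
  lookup 216.112.193.191: bits 11011000011100001100000110111111 walk d0:H1→d1:-→d2:H6→d3:-→d4:-→d5:-→d6:-→d7:-→d8:-→d9:-→d10:-→d11:-→d12:H3→d13:-→d14:-→d15:-→d16:H3→d17:-→d18:-→d19:-→d20:-→d21:-→d22:-→d23:-→d24:-→d25:-→d26:-→d27:-→d28:-→d29:-→d30:-→d31:H6→d32:H5 -> H5
  add 18.41.196.75/32 -> H0 at depth 32
  lookup 18.2.103.243: bits 0001001000 walk d0:H1→d1:-→d2:-→d3:-→d4:-→d5:-→d6:-→d7:-→d8:H4→d9:-→d10:H0 -> H0
  lookup 18.41.196.75: bits 00010010001010011100010001001011 walk d0:H1→d1:-→d2:-→d3:-→d4:-→d5:-→d6:-→d7:-→d8:H4→d9:-→d10:H0→d11:-→d12:-→d13:-→d14:-→d15:-→d16:H2→d17:-→d18:-→d19:-→d20:-→d21:-→d22:-→d23:-→d24:-→d25:-→d26:-→d27:-→d28:-→d29:-→d30:-→d31:-→d32:H0 -> H0
  lookup 216.112.193.190: bits 1101100001110000110000011011111 walk d0:H1→d1:-→d2:H6→d3:-→d4:-→d5:-→d6:-→d7:-→d8:-→d9:-→d10:-→d11:-→d12:H3→d13:-→d14:-→d15:-→d16:H3→d17:-→d18:-→d19:-→d20:-→d21:-→d22:-→d23:-→d24:-→d25:-→d26:-→d27:-→d28:-→d29:-→d30:-→d31:H6 -> H6
  lookup 216.112.1.153: bits 1101100001110000 walk d0:H1→d1:-→d2:H6→d3:-→d4:-→d5:-→d6:-→d7:-→d8:-→d9:-→d10:-→d11:-→d12:H3→d13:-→d14:-→d15:-→d16:H3 -> H3
  add 216.112.192.0/20 -> H2 at depth 20
  add 189.0.0.0/8 -> H4 at depth 8
  lookup 189.7.161.112: bits 1011110100 walk d0:H1→d1:-→d2:-→d3:-→d4:-→d5:-→d6:-→d7:-→d8:H4→d9:-→d10:- -> H4

== LOOKUPS ==
["H0","H0","H0","H1","H6","H6","H5","H0","H0","H6","H3","H4"]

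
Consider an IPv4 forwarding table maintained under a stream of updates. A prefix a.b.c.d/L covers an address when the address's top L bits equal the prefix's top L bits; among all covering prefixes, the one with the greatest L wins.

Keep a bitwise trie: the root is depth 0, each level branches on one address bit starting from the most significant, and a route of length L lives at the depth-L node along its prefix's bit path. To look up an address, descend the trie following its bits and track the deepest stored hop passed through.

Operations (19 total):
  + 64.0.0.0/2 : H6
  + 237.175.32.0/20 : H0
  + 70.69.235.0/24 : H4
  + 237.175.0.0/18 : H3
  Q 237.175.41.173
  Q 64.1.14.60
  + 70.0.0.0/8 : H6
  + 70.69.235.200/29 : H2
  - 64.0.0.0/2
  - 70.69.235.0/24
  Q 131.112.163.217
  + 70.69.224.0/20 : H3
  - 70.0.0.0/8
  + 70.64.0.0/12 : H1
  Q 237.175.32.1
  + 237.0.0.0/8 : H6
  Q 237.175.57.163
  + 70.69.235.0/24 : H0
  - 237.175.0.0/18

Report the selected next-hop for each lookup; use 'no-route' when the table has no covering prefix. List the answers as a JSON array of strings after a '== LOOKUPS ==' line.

Trace:
  add 64.0.0.0/2 -> H6 at depth 2
  add 237.175.32.0/20 -> H0 at depth 20
  add 70.69.235.0/24 -> H4 at depth 24
  add 237.175.0.0/18 -> H3 at depth 18
  ? 237.175.41.173  path d0:-→d1:-→d2:-→d3:-→d4:-→d5:-→d6:-→d7:-→d8:-→d9:-→d10:-→d11:-→d12:-→d13:-→d14:-→d15:-→d16:-→d17:-→d18:H3→d19:-→d20:H0  best=H0
  ? 64.1.14.60  path d0:-→d1:-→d2:H6→d3:-→d4:-→d5:-  best=H6
  add 70.0.0.0/8 -> H6 at depth 8
  add 70.69.235.200/29 -> H2 at depth 29
  del 64.0.0.0/2 (clear depth 2)
  del 70.69.235.0/24 (clear depth 24)
  ? 131.112.163.217  path d0:-→d1:-  best=no-route
  add 70.69.224.0/20 -> H3 at depth 20
  del 70.0.0.0/8 (clear depth 8)
  add 70.64.0.0/12 -> H1 at depth 12
  ? 237.175.32.1  path d0:-→d1:-→d2:-→d3:-→d4:-→d5:-→d6:-→d7:-→d8:-→d9:-→d10:-→d11:-→d12:-→d13:-→d14:-→d15:-→d16:-→d17:-→d18:H3→d19:-→d20:H0  best=H0
  add 237.0.0.0/8 -> H6 at depth 8
  ? 237.175.57.163  path d0:-→d1:-→d2:-→d3:-→d4:-→d5:-→d6:-→d7:-→d8:H6→d9:-→d10:-→d11:-→d12:-→d13:-→d14:-→d15:-→d16:-→d17:-→d18:H3→d19:-  best=H3
  add 70.69.235.0/24 -> H0 at depth 24
  del 237.175.0.0/18 (clear depth 18)

== LOOKUPS ==
["H0","H6","no-route","H0","H3"]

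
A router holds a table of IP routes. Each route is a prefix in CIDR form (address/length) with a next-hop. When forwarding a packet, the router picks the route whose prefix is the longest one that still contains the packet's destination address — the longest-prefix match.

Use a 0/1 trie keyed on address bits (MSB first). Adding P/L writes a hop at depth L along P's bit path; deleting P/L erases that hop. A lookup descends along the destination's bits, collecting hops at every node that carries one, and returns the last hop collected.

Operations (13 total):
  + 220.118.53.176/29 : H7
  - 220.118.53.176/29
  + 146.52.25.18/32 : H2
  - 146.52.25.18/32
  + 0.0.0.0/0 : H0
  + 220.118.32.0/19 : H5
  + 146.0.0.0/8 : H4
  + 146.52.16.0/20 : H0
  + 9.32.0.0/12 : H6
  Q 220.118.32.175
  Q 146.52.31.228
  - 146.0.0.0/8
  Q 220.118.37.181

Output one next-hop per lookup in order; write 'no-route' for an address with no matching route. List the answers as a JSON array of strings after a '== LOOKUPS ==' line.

Process each operation:
  add 220.118.53.176/29 -> H7 at depth 29
  del 220.118.53.176/29 (clear depth 29)
  add 146.52.25.18/32 -> H2 at depth 32
  del 146.52.25.18/32 (clear depth 32)
  add 0.0.0.0/0 -> H0 at depth 0
  add 220.118.32.0/19 -> H5 at depth 19
  add 146.0.0.0/8 -> H4 at depth 8
  add 146.52.16.0/20 -> H0 at depth 20
  add 9.32.0.0/12 -> H6 at depth 12
  Q 220.118.32.175: descend 1101110001110110001 ; hops seen [H0,H5] ; pick H5
  Q 146.52.31.228: descend 100100100011010000011 ; hops seen [H0,H4,H0] ; pick H0
  del 146.0.0.0/8 (clear depth 8)
  Q 220.118.37.181: descend 1101110001110110001 ; hops seen [H0,H5] ; pick H5

== LOOKUPS ==
["H5","H0","H5"]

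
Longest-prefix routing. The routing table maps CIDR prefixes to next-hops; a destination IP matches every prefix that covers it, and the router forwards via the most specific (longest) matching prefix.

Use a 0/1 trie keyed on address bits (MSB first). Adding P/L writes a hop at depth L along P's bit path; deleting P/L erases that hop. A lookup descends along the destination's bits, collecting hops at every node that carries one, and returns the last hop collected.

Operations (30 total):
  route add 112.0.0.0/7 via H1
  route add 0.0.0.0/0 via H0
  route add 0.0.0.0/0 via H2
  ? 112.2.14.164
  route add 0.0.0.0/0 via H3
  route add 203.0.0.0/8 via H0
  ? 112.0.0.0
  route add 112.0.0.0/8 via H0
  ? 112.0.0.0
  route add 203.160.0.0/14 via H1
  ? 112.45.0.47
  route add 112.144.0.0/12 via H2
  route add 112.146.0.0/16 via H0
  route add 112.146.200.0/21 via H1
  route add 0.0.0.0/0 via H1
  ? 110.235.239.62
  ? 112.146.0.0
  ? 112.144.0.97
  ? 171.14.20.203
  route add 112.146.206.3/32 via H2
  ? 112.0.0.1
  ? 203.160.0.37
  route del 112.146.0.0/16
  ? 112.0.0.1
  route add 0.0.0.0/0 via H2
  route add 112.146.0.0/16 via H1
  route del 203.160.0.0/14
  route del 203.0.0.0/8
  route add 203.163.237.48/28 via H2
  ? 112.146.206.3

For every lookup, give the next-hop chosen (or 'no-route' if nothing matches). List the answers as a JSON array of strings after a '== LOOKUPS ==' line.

Trace:
  add 112.0.0.0/7 -> H1 at depth 7
  add 0.0.0.0/0 -> H0 at depth 0
  add 0.0.0.0/0 -> H2 at depth 0
  Q 112.2.14.164: descend 0111000 ; hops seen [H2,H1] ; pick H1
  add 0.0.0.0/0 -> H3 at depth 0
  add 203.0.0.0/8 -> H0 at depth 8
  Q 112.0.0.0: descend 0111000 ; hops seen [H3,H1] ; pick H1
  add 112.0.0.0/8 -> H0 at depth 8
  Q 112.0.0.0: descend 01110000 ; hops seen [H3,H1,H0] ; pick H0
  add 203.160.0.0/14 -> H1 at depth 14
  Q 112.45.0.47: descend 01110000 ; hops seen [H3,H1,H0] ; pick H0
  add 112.144.0.0/12 -> H2 at depth 12
  add 112.146.0.0/16 -> H0 at depth 16
  add 112.146.200.0/21 -> H1 at depth 21
  add 0.0.0.0/0 -> H1 at depth 0
  Q 110.235.239.62: descend 011 ; hops seen [H1] ; pick H1
  Q 112.146.0.0: descend 0111000010010010 ; hops seen [H1,H1,H0,H2,H0] ; pick H0
  Q 112.144.0.97: descend 01110000100100 ; hops seen [H1,H1,H0,H2] ; pick H2
  Q 171.14.20.203: descend 1 ; hops seen [H1] ; pick H1
  add 112.146.206.3/32 -> H2 at depth 32
  Q 112.0.0.1: descend 01110000 ; hops seen [H1,H1,H0] ; pick H0
  Q 203.160.0.37: descend 11001011101000 ; hops seen [H1,H0,H1] ; pick H1
  del 112.146.0.0/16 (clear depth 16)
  Q 112.0.0.1: descend 01110000 ; hops seen [H1,H1,H0] ; pick H0
  add 0.0.0.0/0 -> H2 at depth 0
  add 112.146.0.0/16 -> H1 at depth 16
  del 203.160.0.0/14 (clear depth 14)
  del 203.0.0.0/8 (clear depth 8)
  add 203.163.237.48/28 -> H2 at depth 28
  Q 112.146.206.3: descend 01110000100100101100111000000011 ; hops seen [H2,H1,H0,H2,H1,H1,H2] ; pick H2

== LOOKUPS ==
["H1","H1","H0","H0","H1","H0","H2","H1","H0","H1","H0","H2"]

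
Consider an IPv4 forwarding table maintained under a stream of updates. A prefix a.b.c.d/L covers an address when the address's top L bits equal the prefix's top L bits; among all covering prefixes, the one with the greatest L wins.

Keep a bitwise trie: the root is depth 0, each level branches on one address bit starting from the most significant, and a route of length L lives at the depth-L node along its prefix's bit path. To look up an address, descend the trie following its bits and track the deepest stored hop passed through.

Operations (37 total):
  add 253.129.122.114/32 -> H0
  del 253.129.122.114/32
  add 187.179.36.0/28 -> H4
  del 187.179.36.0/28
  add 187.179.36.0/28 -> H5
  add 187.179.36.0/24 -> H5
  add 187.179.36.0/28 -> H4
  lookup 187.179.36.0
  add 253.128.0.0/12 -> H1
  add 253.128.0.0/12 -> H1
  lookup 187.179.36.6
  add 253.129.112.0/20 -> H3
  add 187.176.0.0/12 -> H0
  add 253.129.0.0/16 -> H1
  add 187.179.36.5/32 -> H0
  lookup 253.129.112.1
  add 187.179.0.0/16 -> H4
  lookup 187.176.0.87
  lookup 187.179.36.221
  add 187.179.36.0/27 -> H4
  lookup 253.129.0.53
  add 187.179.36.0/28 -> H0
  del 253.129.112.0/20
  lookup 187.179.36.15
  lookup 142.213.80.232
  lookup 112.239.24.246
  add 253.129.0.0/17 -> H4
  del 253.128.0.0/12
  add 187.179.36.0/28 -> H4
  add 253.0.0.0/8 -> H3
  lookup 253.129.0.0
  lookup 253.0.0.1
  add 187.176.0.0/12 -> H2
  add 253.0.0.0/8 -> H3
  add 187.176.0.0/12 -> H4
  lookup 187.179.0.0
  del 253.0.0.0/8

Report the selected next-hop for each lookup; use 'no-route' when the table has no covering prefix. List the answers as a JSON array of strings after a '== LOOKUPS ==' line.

Process each operation:
  add 253.129.122.114/32 -> H0 at depth 32
  - 253.129.122.114/32 clear@32
  add 187.179.36.0/28 -> H4 at depth 28
  - 187.179.36.0/28 clear@28
  add 187.179.36.0/28 -> H5 at depth 28
  add 187.179.36.0/24 -> H5 at depth 24
  add 187.179.36.0/28 -> H4 at depth 28
  ? 187.179.36.0  path d0:-→d1:-→d2:-→d3:-→d4:-→d5:-→d6:-→d7:-→d8:-→d9:-→d10:-→d11:-→d12:-→d13:-→d14:-→d15:-→d16:-→d17:-→d18:-→d19:-→d20:-→d21:-→d22:-→d23:-→d24:H5→d25:-→d26:-→d27:-→d28:H4  best=H4
  add 253.128.0.0/12 -> H1 at depth 12
  add 253.128.0.0/12 -> H1 at depth 12
  ? 187.179.36.6  path d0:-→d1:-→d2:-→d3:-→d4:-→d5:-→d6:-→d7:-→d8:-→d9:-→d10:-→d11:-→d12:-→d13:-→d14:-→d15:-→d16:-→d17:-→d18:-→d19:-→d20:-→d21:-→d22:-→d23:-→d24:H5→d25:-→d26:-→d27:-→d28:H4  best=H4
  add 253.129.112.0/20 -> H3 at depth 20
  add 187.176.0.0/12 -> H0 at depth 12
  add 253.129.0.0/16 -> H1 at depth 16
  add 187.179.36.5/32 -> H0 at depth 32
  ? 253.129.112.1  path d0:-→d1:-→d2:-→d3:-→d4:-→d5:-→d6:-→d7:-→d8:-→d9:-→d10:-→d11:-→d12:H1→d13:-→d14:-→d15:-→d16:H1→d17:-→d18:-→d19:-→d20:H3  best=H3
  add 187.179.0.0/16 -> H4 at depth 16
  ? 187.176.0.87  path d0:-→d1:-→d2:-→d3:-→d4:-→d5:-→d6:-→d7:-→d8:-→d9:-→d10:-→d11:-→d12:H0→d13:-→d14:-  best=H0
  ? 187.179.36.221  path d0:-→d1:-→d2:-→d3:-→d4:-→d5:-→d6:-→d7:-→d8:-→d9:-→d10:-→d11:-→d12:H0→d13:-→d14:-→d15:-→d16:H4→d17:-→d18:-→d19:-→d20:-→d21:-→d22:-→d23:-→d24:H5  best=H5
  add 187.179.36.0/27 -> H4 at depth 27
  ? 253.129.0.53  path d0:-→d1:-→d2:-→d3:-→d4:-→d5:-→d6:-→d7:-→d8:-→d9:-→d10:-→d11:-→d12:H1→d13:-→d14:-→d15:-→d16:H1→d17:-  best=H1
  add 187.179.36.0/28 -> H0 at depth 28
  - 253.129.112.0/20 clear@20
  ? 187.179.36.15  path d0:-→d1:-→d2:-→d3:-→d4:-→d5:-→d6:-→d7:-→d8:-→d9:-→d10:-→d11:-→d12:H0→d13:-→d14:-→d15:-→d16:H4→d17:-→d18:-→d19:-→d20:-→d21:-→d22:-→d23:-→d24:H5→d25:-→d26:-→d27:H4→d28:H0  best=H0
  ? 142.213.80.232  path d0:-→d1:-→d2:-  best=no-route
  ? 112.239.24.246  path d0:-  best=no-route
  add 253.129.0.0/17 -> H4 at depth 17
  - 253.128.0.0/12 clear@12
  add 187.179.36.0/28 -> H4 at depth 28
  add 253.0.0.0/8 -> H3 at depth 8
  ? 253.129.0.0  path d0:-→d1:-→d2:-→d3:-→d4:-→d5:-→d6:-→d7:-→d8:H3→d9:-→d10:-→d11:-→d12:-→d13:-→d14:-→d15:-→d16:H1→d17:H4  best=H4
  ? 253.0.0.1  path d0:-→d1:-→d2:-→d3:-→d4:-→d5:-→d6:-→d7:-→d8:H3  best=H3
  add 187.176.0.0/12 -> H2 at depth 12
  add 253.0.0.0/8 -> H3 at depth 8
  add 187.176.0.0/12 -> H4 at depth 12
  ? 187.179.0.0  path d0:-→d1:-→d2:-→d3:-→d4:-→d5:-→d6:-→d7:-→d8:-→d9:-→d10:-→d11:-→d12:H4→d13:-→d14:-→d15:-→d16:H4→d17:-→d18:-  best=H4
  - 253.0.0.0/8 clear@8

== LOOKUPS ==
["H4","H4","H3","H0","H5","H1","H0","no-route","no-route","H4","H3","H4"]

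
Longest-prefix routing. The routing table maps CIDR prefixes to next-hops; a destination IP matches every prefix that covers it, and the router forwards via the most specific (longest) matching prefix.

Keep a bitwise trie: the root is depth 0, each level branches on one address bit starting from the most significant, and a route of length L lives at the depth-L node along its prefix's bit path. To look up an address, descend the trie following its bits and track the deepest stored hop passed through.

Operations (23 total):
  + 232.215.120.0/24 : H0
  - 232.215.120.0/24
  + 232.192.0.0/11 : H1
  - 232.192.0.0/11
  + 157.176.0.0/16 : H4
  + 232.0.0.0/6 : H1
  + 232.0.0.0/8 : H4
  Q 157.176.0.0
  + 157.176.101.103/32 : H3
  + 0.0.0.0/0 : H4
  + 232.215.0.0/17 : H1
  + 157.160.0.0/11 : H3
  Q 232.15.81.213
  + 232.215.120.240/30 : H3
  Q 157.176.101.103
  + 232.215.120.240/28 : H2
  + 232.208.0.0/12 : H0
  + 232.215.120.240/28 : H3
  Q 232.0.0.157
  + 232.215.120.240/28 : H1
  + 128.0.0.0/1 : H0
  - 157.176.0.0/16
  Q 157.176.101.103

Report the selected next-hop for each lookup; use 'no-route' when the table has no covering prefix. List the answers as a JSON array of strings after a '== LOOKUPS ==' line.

Apply in order:
  + 232.215.120.0/24 (H0) depth=24
  del 232.215.120.0/24 (clear depth 24)
  + 232.192.0.0/11 (H1) depth=11
  del 232.192.0.0/11 (clear depth 11)
  + 157.176.0.0/16 (H4) depth=16
  + 232.0.0.0/6 (H1) depth=6
  + 232.0.0.0/8 (H4) depth=8
  lookup 157.176.0.0: bits 1001110110110000 walk d0:-→d1:-→d2:-→d3:-→d4:-→d5:-→d6:-→d7:-→d8:-→d9:-→d10:-→d11:-→d12:-→d13:-→d14:-→d15:-→d16:H4 -> H4
  + 157.176.101.103/32 (H3) depth=32
  + 0.0.0.0/0 (H4) depth=0
  + 232.215.0.0/17 (H1) depth=17
  + 157.160.0.0/11 (H3) depth=11
  lookup 232.15.81.213: bits 11101000 walk d0:H4→d1:-→d2:-→d3:-→d4:-→d5:-→d6:H1→d7:-→d8:H4 -> H4
  + 232.215.120.240/30 (H3) depth=30
  lookup 157.176.101.103: bits 10011101101100000110010101100111 walk d0:H4→d1:-→d2:-→d3:-→d4:-→d5:-→d6:-→d7:-→d8:-→d9:-→d10:-→d11:H3→d12:-→d13:-→d14:-→d15:-→d16:H4→d17:-→d18:-→d19:-→d20:-→d21:-→d22:-→d23:-→d24:-→d25:-→d26:-→d27:-→d28:-→d29:-→d30:-→d31:-→d32:H3 -> H3
  + 232.215.120.240/28 (H2) depth=28
  + 232.208.0.0/12 (H0) depth=12
  + 232.215.120.240/28 (H3) depth=28
  lookup 232.0.0.157: bits 11101000 walk d0:H4→d1:-→d2:-→d3:-→d4:-→d5:-→d6:H1→d7:-→d8:H4 -> H4
  + 232.215.120.240/28 (H1) depth=28
  + 128.0.0.0/1 (H0) depth=1
  del 157.176.0.0/16 (clear depth 16)
  lookup 157.176.101.103: bits 10011101101100000110010101100111 walk d0:H4→d1:H0→d2:-→d3:-→d4:-→d5:-→d6:-→d7:-→d8:-→d9:-→d10:-→d11:H3→d12:-→d13:-→d14:-→d15:-→d16:-→d17:-→d18:-→d19:-→d20:-→d21:-→d22:-→d23:-→d24:-→d25:-→d26:-→d27:-→d28:-→d29:-→d30:-→d31:-→d32:H3 -> H3

== LOOKUPS ==
["H4","H4","H3","H4","H3"]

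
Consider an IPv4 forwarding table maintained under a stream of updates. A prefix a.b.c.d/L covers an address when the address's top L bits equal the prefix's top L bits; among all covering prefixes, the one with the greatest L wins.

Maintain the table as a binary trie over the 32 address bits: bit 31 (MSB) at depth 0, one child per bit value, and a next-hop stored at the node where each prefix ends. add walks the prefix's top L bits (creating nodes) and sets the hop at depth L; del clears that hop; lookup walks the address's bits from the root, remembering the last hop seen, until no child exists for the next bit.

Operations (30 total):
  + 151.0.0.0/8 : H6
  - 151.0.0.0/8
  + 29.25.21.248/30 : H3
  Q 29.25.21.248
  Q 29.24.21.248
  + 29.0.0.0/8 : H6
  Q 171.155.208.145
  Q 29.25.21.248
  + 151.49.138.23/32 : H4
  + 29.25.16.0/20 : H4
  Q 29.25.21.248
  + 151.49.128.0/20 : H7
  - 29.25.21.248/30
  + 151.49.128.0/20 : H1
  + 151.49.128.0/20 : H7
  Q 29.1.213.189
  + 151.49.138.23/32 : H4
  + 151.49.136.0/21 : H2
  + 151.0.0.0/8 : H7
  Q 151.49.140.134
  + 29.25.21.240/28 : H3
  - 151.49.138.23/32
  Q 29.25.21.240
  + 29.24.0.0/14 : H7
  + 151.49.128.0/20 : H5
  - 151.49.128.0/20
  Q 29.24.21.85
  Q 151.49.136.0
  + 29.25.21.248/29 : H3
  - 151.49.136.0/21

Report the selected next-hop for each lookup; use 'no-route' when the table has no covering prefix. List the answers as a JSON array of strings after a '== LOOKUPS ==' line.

Apply in order:
  add 151.0.0.0/8 -> H6 at depth 8
  del 151.0.0.0/8 (clear depth 8)
  add 29.25.21.248/30 -> H3 at depth 30
  lookup 29.25.21.248: bits 000111010001100100010101111110 walk d0:-→d1:-→d2:-→d3:-→d4:-→d5:-→d6:-→d7:-→d8:-→d9:-→d10:-→d11:-→d12:-→d13:-→d14:-→d15:-→d16:-→d17:-→d18:-→d19:-→d20:-→d21:-→d22:-→d23:-→d24:-→d25:-→d26:-→d27:-→d28:-→d29:-→d30:H3 -> H3
  lookup 29.24.21.248: bits 000111010001100 walk d0:-→d1:-→d2:-→d3:-→d4:-→d5:-→d6:-→d7:-→d8:-→d9:-→d10:-→d11:-→d12:-→d13:-→d14:-→d15:- -> no-route
  add 29.0.0.0/8 -> H6 at depth 8
  lookup 171.155.208.145: bits 10 walk d0:-→d1:-→d2:- -> no-route
  lookup 29.25.21.248: bits 000111010001100100010101111110 walk d0:-→d1:-→d2:-→d3:-→d4:-→d5:-→d6:-→d7:-→d8:H6→d9:-→d10:-→d11:-→d12:-→d13:-→d14:-→d15:-→d16:-→d17:-→d18:-→d19:-→d20:-→d21:-→d22:-→d23:-→d24:-→d25:-→d26:-→d27:-→d28:-→d29:-→d30:H3 -> H3
  add 151.49.138.23/32 -> H4 at depth 32
  add 29.25.16.0/20 -> H4 at depth 20
  lookup 29.25.21.248: bits 000111010001100100010101111110 walk d0:-→d1:-→d2:-→d3:-→d4:-→d5:-→d6:-→d7:-→d8:H6→d9:-→d10:-→d11:-→d12:-→d13:-→d14:-→d15:-→d16:-→d17:-→d18:-→d19:-→d20:H4→d21:-→d22:-→d23:-→d24:-→d25:-→d26:-→d27:-→d28:-→d29:-→d30:H3 -> H3
  add 151.49.128.0/20 -> H7 at depth 20
  del 29.25.21.248/30 (clear depth 30)
  add 151.49.128.0/20 -> H1 at depth 20
  add 151.49.128.0/20 -> H7 at depth 20
  lookup 29.1.213.189: bits 00011101000 walk d0:-→d1:-→d2:-→d3:-→d4:-→d5:-→d6:-→d7:-→d8:H6→d9:-→d10:-→d11:- -> H6
  add 151.49.138.23/32 -> H4 at depth 32
  add 151.49.136.0/21 -> H2 at depth 21
  add 151.0.0.0/8 -> H7 at depth 8
  lookup 151.49.140.134: bits 100101110011000110001 walk d0:-→d1:-→d2:-→d3:-→d4:-→d5:-→d6:-→d7:-→d8:H7→d9:-→d10:-→d11:-→d12:-→d13:-→d14:-→d15:-→d16:-→d17:-→d18:-→d19:-→d20:H7→d21:H2 -> H2
  add 29.25.21.240/28 -> H3 at depth 28
  del 151.49.138.23/32 (clear depth 32)
  lookup 29.25.21.240: bits 0001110100011001000101011111 walk d0:-→d1:-→d2:-→d3:-→d4:-→d5:-→d6:-→d7:-→d8:H6→d9:-→d10:-→d11:-→d12:-→d13:-→d14:-→d15:-→d16:-→d17:-→d18:-→d19:-→d20:H4→d21:-→d22:-→d23:-→d24:-→d25:-→d26:-→d27:-→d28:H3 -> H3
  add 29.24.0.0/14 -> H7 at depth 14
  add 151.49.128.0/20 -> H5 at depth 20
  del 151.49.128.0/20 (clear depth 20)
  lookup 29.24.21.85: bits 000111010001100 walk d0:-→d1:-→d2:-→d3:-→d4:-→d5:-→d6:-→d7:-→d8:H6→d9:-→d10:-→d11:-→d12:-→d13:-→d14:H7→d15:- -> H7
  lookup 151.49.136.0: bits 1001011100110001100010 walk d0:-→d1:-→d2:-→d3:-→d4:-→d5:-→d6:-→d7:-→d8:H7→d9:-→d10:-→d11:-→d12:-→d13:-→d14:-→d15:-→d16:-→d17:-→d18:-→d19:-→d20:-→d21:H2→d22:- -> H2
  add 29.25.21.248/29 -> H3 at depth 29
  del 151.49.136.0/21 (clear depth 21)

== LOOKUPS ==
["H3","no-route","no-route","H3","H3","H6","H2","H3","H7","H2"]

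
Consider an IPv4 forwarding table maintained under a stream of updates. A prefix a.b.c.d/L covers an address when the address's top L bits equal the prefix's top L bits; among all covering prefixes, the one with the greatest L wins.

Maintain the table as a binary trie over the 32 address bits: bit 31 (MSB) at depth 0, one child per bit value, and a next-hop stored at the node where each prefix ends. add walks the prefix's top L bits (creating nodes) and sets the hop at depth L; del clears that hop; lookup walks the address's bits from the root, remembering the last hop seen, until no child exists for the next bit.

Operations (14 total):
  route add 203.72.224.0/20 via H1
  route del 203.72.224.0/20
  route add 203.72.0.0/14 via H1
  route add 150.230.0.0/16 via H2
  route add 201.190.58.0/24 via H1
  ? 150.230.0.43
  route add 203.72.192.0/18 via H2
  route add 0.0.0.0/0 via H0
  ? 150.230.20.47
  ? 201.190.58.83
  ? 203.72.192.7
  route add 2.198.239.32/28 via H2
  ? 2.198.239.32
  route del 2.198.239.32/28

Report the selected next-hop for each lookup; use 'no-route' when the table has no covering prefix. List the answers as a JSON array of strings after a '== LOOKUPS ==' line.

Trace:
  + 203.72.224.0/20 (H1) depth=20
  - 203.72.224.0/20 clear@20
  + 203.72.0.0/14 (H1) depth=14
  + 150.230.0.0/16 (H2) depth=16
  + 201.190.58.0/24 (H1) depth=24
  lookup 150.230.0.43: bits 1001011011100110 walk d0:-→d1:-→d2:-→d3:-→d4:-→d5:-→d6:-→d7:-→d8:-→d9:-→d10:-→d11:-→d12:-→d13:-→d14:-→d15:-→d16:H2 -> H2
  + 203.72.192.0/18 (H2) depth=18
  + 0.0.0.0/0 (H0) depth=0
  lookup 150.230.20.47: bits 1001011011100110 walk d0:H0→d1:-→d2:-→d3:-→d4:-→d5:-→d6:-→d7:-→d8:-→d9:-→d10:-→d11:-→d12:-→d13:-→d14:-→d15:-→d16:H2 -> H2
  lookup 201.190.58.83: bits 110010011011111000111010 walk d0:H0→d1:-→d2:-→d3:-→d4:-→d5:-→d6:-→d7:-→d8:-→d9:-→d10:-→d11:-→d12:-→d13:-→d14:-→d15:-→d16:-→d17:-→d18:-→d19:-→d20:-→d21:-→d22:-→d23:-→d24:H1 -> H1
  lookup 203.72.192.7: bits 110010110100100011 walk d0:H0→d1:-→d2:-→d3:-→d4:-→d5:-→d6:-→d7:-→d8:-→d9:-→d10:-→d11:-→d12:-→d13:-→d14:H1→d15:-→d16:-→d17:-→d18:H2 -> H2
  + 2.198.239.32/28 (H2) depth=28
  lookup 2.198.239.32: bits 0000001011000110111011110010 walk d0:H0→d1:-→d2:-→d3:-→d4:-→d5:-→d6:-→d7:-→d8:-→d9:-→d10:-→d11:-→d12:-→d13:-→d14:-→d15:-→d16:-→d17:-→d18:-→d19:-→d20:-→d21:-→d22:-→d23:-→d24:-→d25:-→d26:-→d27:-→d28:H2 -> H2
  - 2.198.239.32/28 clear@28

== LOOKUPS ==
["H2","H2","H1","H2","H2"]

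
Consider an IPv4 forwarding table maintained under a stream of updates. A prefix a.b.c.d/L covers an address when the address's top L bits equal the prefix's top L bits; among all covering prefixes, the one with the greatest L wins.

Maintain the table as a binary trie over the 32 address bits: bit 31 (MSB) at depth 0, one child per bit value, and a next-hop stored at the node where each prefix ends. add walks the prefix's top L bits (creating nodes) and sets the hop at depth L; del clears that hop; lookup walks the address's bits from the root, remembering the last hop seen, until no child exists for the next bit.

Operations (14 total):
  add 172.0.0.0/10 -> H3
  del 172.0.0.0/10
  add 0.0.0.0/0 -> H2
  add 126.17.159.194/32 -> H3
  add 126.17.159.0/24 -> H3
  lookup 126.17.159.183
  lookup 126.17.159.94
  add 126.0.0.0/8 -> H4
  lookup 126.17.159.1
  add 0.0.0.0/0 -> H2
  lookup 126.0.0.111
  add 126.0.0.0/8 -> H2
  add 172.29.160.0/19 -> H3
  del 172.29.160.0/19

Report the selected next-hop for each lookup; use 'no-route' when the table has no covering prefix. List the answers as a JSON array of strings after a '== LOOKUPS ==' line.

Trace:
  + 172.0.0.0/10 (H3) depth=10
  del 172.0.0.0/10 (clear depth 10)
  + 0.0.0.0/0 (H2) depth=0
  + 126.17.159.194/32 (H3) depth=32
  + 126.17.159.0/24 (H3) depth=24
  lookup 126.17.159.183: bits 0111111000010001100111111 walk d0:H2→d1:-→d2:-→d3:-→d4:-→d5:-→d6:-→d7:-→d8:-→d9:-→d10:-→d11:-→d12:-→d13:-→d14:-→d15:-→d16:-→d17:-→d18:-→d19:-→d20:-→d21:-→d22:-→d23:-→d24:H3→d25:- -> H3
  lookup 126.17.159.94: bits 011111100001000110011111 walk d0:H2→d1:-→d2:-→d3:-→d4:-→d5:-→d6:-→d7:-→d8:-→d9:-→d10:-→d11:-→d12:-→d13:-→d14:-→d15:-→d16:-→d17:-→d18:-→d19:-→d20:-→d21:-→d22:-→d23:-→d24:H3 -> H3
  + 126.0.0.0/8 (H4) depth=8
  lookup 126.17.159.1: bits 011111100001000110011111 walk d0:H2→d1:-→d2:-→d3:-→d4:-→d5:-→d6:-→d7:-→d8:H4→d9:-→d10:-→d11:-→d12:-→d13:-→d14:-→d15:-→d16:-→d17:-→d18:-→d19:-→d20:-→d21:-→d22:-→d23:-→d24:H3 -> H3
  + 0.0.0.0/0 (H2) depth=0
  lookup 126.0.0.111: bits 01111110000 walk d0:H2→d1:-→d2:-→d3:-→d4:-→d5:-→d6:-→d7:-→d8:H4→d9:-→d10:-→d11:- -> H4
  + 126.0.0.0/8 (H2) depth=8
  + 172.29.160.0/19 (H3) depth=19
  del 172.29.160.0/19 (clear depth 19)

== LOOKUPS ==
["H3","H3","H3","H4"]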